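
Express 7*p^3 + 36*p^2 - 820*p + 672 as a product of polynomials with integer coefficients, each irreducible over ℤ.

(7*p - 6)*(p + 14)*(p - 8)

Trying the rational-root candidates, p = 6/7 is a root, giving the factor (7*p - 6) and quotient p^2 + 6*p - 112.
The remaining quadratic factors as (p - 8)(p + 14).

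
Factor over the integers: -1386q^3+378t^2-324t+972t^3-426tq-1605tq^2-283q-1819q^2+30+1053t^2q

Group: 9t(108t^2-51tq+54t-99q^2-137q-30) + (14q-1)(108t^2-51tq+54t-99q^2-137q-30); both groups contain (108t^2-51tq+54t-99q^2-137q-30), so (9t+14q-1) is a factor with cofactor 108t^2-51tq+54t-99q^2-137q-30.
The cofactor groups again: 108t^2-51tq+54t-99q^2-137q-30 = 9t(12t+9q+10) + (-11q-3)(12t+9q+10); both groups contain (12t+9q+10), giving (9t-11q-3)(12t+9q+10).

(9t-11q-3)(9t+14q-1)(12t+9q+10)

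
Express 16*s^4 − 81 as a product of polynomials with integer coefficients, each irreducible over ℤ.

(2*s + 3)*(2*s − 3)*(4*s^2 + 9)

(2*s)⁴ − (3)⁴ = ((2*s)² − (3)²)((2*s)² + (3)²); the first factor splits again, the second (4*s^2 + 9) is irreducible.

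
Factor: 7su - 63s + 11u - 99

(7s + 11)(u - 9)

Group as (7su - 63s) + (11u - 99) = 7s(u - 9) + 11(u - 9).
Both groups share the factor (u - 9).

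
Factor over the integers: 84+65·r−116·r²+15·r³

(3·r−4)·(5·r+3)·(r−7)

By the rational root theorem, r = −3/5 is a root, so (5·r+3) is a factor; dividing leaves 3·r²−25·r+28.
The remaining quadratic factors as (r−7)(3·r−4).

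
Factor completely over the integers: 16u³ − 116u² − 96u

4u(4u + 3)(u − 8)

Pull out the common factor 4u, then factor the remaining trinomial.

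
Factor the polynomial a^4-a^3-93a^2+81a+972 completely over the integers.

(a+3)(a+9)(a-4)(a-9)

Testing divisors of the constant over divisors of the leading coefficient, a = 9 is a root, so (a-9) is a factor; dividing leaves a^3+8a^2-21a-108.
Then a = -3 is a root, giving the factor (a+3) and quotient a^2+5a-36.
The remaining quadratic factors as (a+9)(a-4).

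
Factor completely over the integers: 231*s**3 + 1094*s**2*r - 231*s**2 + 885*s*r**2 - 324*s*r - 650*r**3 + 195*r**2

Group: 11*s*(21*s**2 + 109*s*r - 21*s + 130*r**2 - 39*r) - 5*r*(21*s**2 + 109*s*r - 21*s + 130*r**2 - 39*r); both groups contain (21*s**2 + 109*s*r - 21*s + 130*r**2 - 39*r), so (11*s - 5*r) is a factor with cofactor 21*s**2 + 109*s*r - 21*s + 130*r**2 - 39*r.
The cofactor groups again: 21*s**2 + 109*s*r - 21*s + 130*r**2 - 39*r = 3*s*(7*s + 13*r) + (10*r - 3)*(7*s + 13*r); both groups contain (7*s + 13*r), giving (3*s + 10*r - 3)*(7*s + 13*r).

(11*s - 5*r)*(3*s + 10*r - 3)*(7*s + 13*r)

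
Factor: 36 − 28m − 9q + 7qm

Group as (7qm − 9q) + (−28m + 36) = q(7m − 9) − 4(7m − 9).
Both groups share the factor (7m − 9).

(7m − 9)(q − 4)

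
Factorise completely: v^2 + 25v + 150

Two integers with product 150 and sum 25 are 10 and 15.

(v + 10)(v + 15)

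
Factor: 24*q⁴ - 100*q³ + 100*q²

4*q²*(2*q - 5)*(3*q - 5)

Pull out the common factor 4*q², then factor the remaining trinomial.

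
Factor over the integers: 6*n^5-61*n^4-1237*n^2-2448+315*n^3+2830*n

Testing divisors of the constant over divisors of the leading coefficient, n = 2 is a root, so (n-2) is a factor; dividing leaves 6*n^4-49*n^3+217*n^2-803*n+1224.
Next, n = 8/3 is a root, so (3*n-8) divides it; the quotient is 2*n^3-11*n^2+43*n-153.
Continuing, n = 9/2 is a root, so (2*n-9) is a factor; dividing leaves n^2-n+17.
The quadratic n^2-n+17 has discriminant -67 < 0 and is irreducible over ℤ.

(2*n-9)*(3*n-8)*(n-2)*(n^2-n+17)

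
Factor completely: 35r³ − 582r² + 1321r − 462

Trying the rational-root candidates, r = 3/7 is a root, so (7r − 3) is a factor; dividing leaves 5r² − 81r + 154.
The remaining quadratic factors as (5r − 11)(r − 14).

(5r − 11)(7r − 3)(r − 14)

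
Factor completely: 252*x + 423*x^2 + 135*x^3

Pull out the common factor 9*x, then factor the remaining trinomial.

9*x*(3*x + 7)*(5*x + 4)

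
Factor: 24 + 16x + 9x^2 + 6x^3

Group as (6x^3 + 16x) + (9x^2 + 24) = 2x(3x^2 + 8) + 3(3x^2 + 8).
Both groups share the factor (3x^2 + 8).

(2x + 3)(3x^2 + 8)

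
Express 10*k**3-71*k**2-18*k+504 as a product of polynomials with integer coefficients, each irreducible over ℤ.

(2*k-7)*(5*k+12)*(k-6)

Trying the rational-root candidates, k = -12/5 is a root, giving the factor (5*k+12) and quotient 2*k**2-19*k+42.
The remaining quadratic factors as (2*k-7)(k-6).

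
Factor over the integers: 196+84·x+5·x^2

(5·x+14)·(x+14)

Need a pair with product 5·196 = 980 and sum 84: that's 14 and 70.
Split the middle term: 5·x^2+14·x + 70·x+196 = x·(5·x+14) + 14·(5·x+14).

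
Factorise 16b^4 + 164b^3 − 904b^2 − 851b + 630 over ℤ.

Trying the rational-root candidates, b = −5/4 is a root, so (4b + 5) is a factor; dividing leaves 4b^3 + 36b^2 − 271b + 126.
Then b = 1/2 is a root, giving the factor (2b − 1) and quotient 2b^2 + 19b − 126.
The remaining quadratic factors as (b + 14)(2b − 9).

(2b − 1)(2b − 9)(4b + 5)(b + 14)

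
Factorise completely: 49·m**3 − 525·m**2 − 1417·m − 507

Trying the rational-root candidates, m = 13 is a root, so (m − 13) is a factor; dividing leaves 49·m**2 + 112·m + 39.
The remaining quadratic factors as (7·m + 3)(7·m + 13).

(7·m + 13)·(7·m + 3)·(m − 13)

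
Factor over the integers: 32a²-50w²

2(4a+5w)(4a-5w)

Factor out 2, leaving 16a²-25w², which is a difference of two squares.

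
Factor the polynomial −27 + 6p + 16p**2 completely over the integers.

(2p + 3)(8p − 9)

Need a pair with product 16·(−27) = −432 and sum 6: that's −18 and 24.
Split the middle term: 16p**2 − 18p + 24p − 27 = 2p(8p − 9) + 3(8p − 9).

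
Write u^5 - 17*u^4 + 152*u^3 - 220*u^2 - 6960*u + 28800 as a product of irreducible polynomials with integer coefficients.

(u + 6)*(u - 5)*(u - 8)*(u^2 - 10*u + 120)

By the rational root theorem, u = -6 is a root, giving the factor (u + 6) and quotient u^4 - 23*u^3 + 290*u^2 - 1960*u + 4800.
Then u = 8 is a root, giving the factor (u - 8) and quotient u^3 - 15*u^2 + 170*u - 600.
Continuing, u = 5 is a root, so (u - 5) is a factor; dividing leaves u^2 - 10*u + 120.
The quadratic u^2 - 10*u + 120 has discriminant -380 < 0 and is irreducible over ℤ.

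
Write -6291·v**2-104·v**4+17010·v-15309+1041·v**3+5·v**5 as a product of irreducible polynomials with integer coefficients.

Among the possible rational roots, v = 9/5 is a root, so (5·v-9) divides it; the quotient is v**4-19·v**3+174·v**2-945·v+1701.
Next, v = 9 is a root, giving the factor (v-9) and quotient v**3-10·v**2+84·v-189.
Next, v = 3 is a root, so (v-3) divides it; the quotient is v**2-7·v+63.
The quadratic v**2-7·v+63 has discriminant -203 < 0 and is irreducible over ℤ.

(5·v-9)·(v-3)·(v-9)·(v**2-7·v+63)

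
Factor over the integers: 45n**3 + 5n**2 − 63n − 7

Group as (45n**3 − 63n) + (5n**2 − 7) = 9n(5n**2 − 7) + (5n**2 − 7).
Both groups share the factor (5n**2 − 7).

(9n + 1)(5n**2 − 7)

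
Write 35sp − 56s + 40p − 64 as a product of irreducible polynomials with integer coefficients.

(5p − 8)(7s + 8)

Group as (35sp − 56s) + (40p − 64) = 7s(5p − 8) + 8(5p − 8).
Both groups share the factor (5p − 8).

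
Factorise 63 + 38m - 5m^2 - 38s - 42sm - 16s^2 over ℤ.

Group: -8s(2s + 5m + 7) + (-m + 9)(2s + 5m + 7); both groups contain (2s + 5m + 7).

-(2s + 5m + 7)(8s + m - 9)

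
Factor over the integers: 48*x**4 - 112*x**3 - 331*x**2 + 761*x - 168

(3*x + 8)*(4*x - 1)*(4*x - 7)*(x - 3)

Testing divisors of the constant over divisors of the leading coefficient, x = 3 is a root, giving the factor (x - 3) and quotient 48*x**3 + 32*x**2 - 235*x + 56.
Continuing, x = -8/3 is a root, so (3*x + 8) is a factor; dividing leaves 16*x**2 - 32*x + 7.
The remaining quadratic factors as (4*x - 1)(4*x - 7).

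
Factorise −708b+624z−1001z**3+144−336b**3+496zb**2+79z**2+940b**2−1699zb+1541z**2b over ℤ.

−(7z−12b+4)(11z−4b+3)(13z+7b−12)

Group: 13z(−77z**2+160zb−65z−48b**2+52b−12) + (7b−12)(−77z**2+160zb−65z−48b**2+52b−12); both groups contain (−77z**2+160zb−65z−48b**2+52b−12), so (13z+7b−12) is a factor with cofactor −77z**2+160zb−65z−48b**2+52b−12.
The cofactor groups again: −77z**2+160zb−65z−48b**2+52b−12 = −11z(7z−12b+4) + (4b−3)(7z−12b+4); both groups contain (7z−12b+4), giving −(11z−4b+3)(7z−12b+4).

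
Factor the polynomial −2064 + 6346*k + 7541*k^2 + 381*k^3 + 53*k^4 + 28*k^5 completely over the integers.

Trying the rational-root candidates, k = −6 is a root, giving the factor (k + 6) and quotient 28*k^4 − 115*k^3 + 1071*k^2 + 1115*k − 344.
Then k = 1/4 is a root, so (4*k − 1) divides it; the quotient is 7*k^3 − 27*k^2 + 261*k + 344.
Then k = −8/7 is a root, so (7*k + 8) divides it; the quotient is k^2 − 5*k + 43.
The quadratic k^2 − 5*k + 43 has discriminant −147 < 0 and is irreducible over ℤ.

(4*k − 1)*(7*k + 8)*(k + 6)*(k^2 − 5*k + 43)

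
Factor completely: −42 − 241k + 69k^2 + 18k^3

Among the possible rational roots, k = 7/3 is a root, so (3k − 7) is a factor; dividing leaves 6k^2 + 37k + 6.
The remaining quadratic factors as (6k + 1)(k + 6).

(3k − 7)(6k + 1)(k + 6)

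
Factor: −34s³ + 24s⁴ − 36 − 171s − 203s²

(2s + 3)(3s + 1)(4s + 3)(s − 4)

Among the possible rational roots, s = −3/4 is a root, so (4s + 3) divides it; the quotient is 6s³ − 13s² − 41s − 12.
Then s = −1/3 is a root, so (3s + 1) is a factor; dividing leaves 2s² − 5s − 12.
The remaining quadratic factors as (s − 4)(2s + 3).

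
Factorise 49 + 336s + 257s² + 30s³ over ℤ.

By the rational root theorem, s = −7/5 is a root, so (5s + 7) is a factor; dividing leaves 6s² + 43s + 7.
The remaining quadratic factors as (s + 7)(6s + 1).

(5s + 7)(6s + 1)(s + 7)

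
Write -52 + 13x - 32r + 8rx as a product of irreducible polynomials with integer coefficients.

Group as (8rx - 32r) + (13x - 52) = 8r(x - 4) + 13(x - 4).
Both groups share the factor (x - 4).

(8r + 13)(x - 4)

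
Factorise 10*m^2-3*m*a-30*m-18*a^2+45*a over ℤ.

(2*m-3*a)*(5*m+6*a-15)

Group: 2*m*(5*m+6*a-15) - 3*a*(5*m+6*a-15); both groups contain (5*m+6*a-15).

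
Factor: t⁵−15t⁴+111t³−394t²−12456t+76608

(t+8)(t−12)(t−6)(t²−5t+133)

By the rational root theorem, t = −8 is a root, so (t+8) is a factor; dividing leaves t⁴−23t³+295t²−2754t+9576.
Then t = 6 is a root, giving the factor (t−6) and quotient t³−17t²+193t−1596.
Continuing, t = 12 is a root, so (t−12) is a factor; dividing leaves t²−5t+133.
The quadratic t²−5t+133 has discriminant −507 < 0 and is irreducible over ℤ.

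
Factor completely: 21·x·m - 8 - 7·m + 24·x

Group as (21·x·m + 24·x) + (-7·m - 8) = 3·x·(7·m + 8) - (7·m + 8).
Both groups share the factor (7·m + 8).

(3·x - 1)·(7·m + 8)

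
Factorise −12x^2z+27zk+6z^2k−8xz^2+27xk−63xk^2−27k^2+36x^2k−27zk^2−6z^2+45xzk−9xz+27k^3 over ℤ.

−(3x+2z−3k)(4x−3k+3)(z−3k)

Group: 4x(−3xz+9xk−2z^2+9zk−9k^2) + (−3k+3)(−3xz+9xk−2z^2+9zk−9k^2); both groups contain (−3xz+9xk−2z^2+9zk−9k^2), so (4x−3k+3) is a factor with cofactor −3xz+9xk−2z^2+9zk−9k^2.
The cofactor groups again: −3xz+9xk−2z^2+9zk−9k^2 = −3x(z−3k) + (−2z+3k)(z−3k); both groups contain (z−3k), giving −(3x+2z−3k)(z−3k).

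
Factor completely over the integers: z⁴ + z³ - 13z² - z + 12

(z + 1)(z + 4)(z - 1)(z - 3)

By the rational root theorem, z = -1 is a root, so (z + 1) is a factor; dividing leaves z³ - 13z + 12.
Then z = 3 is a root, so (z - 3) is a factor; dividing leaves z² + 3z - 4.
The remaining quadratic factors as (z - 1)(z + 4).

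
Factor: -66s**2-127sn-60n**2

Group: -6s(11s+12n) - 5n(11s+12n); both groups contain (11s+12n).

-(11s+12n)(6s+5n)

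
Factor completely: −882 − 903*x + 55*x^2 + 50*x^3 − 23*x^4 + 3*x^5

Testing divisors of the constant over divisors of the leading coefficient, x = −7/3 is a root, giving the factor (3*x + 7) and quotient x^4 − 10*x^3 + 40*x^2 − 75*x − 126.
Next, x = 6 is a root, giving the factor (x − 6) and quotient x^3 − 4*x^2 + 16*x + 21.
Continuing, x = −1 is a root, so (x + 1) is a factor; dividing leaves x^2 − 5*x + 21.
The quadratic x^2 − 5*x + 21 has discriminant −59 < 0 and is irreducible over ℤ.

(3*x + 7)*(x + 1)*(x − 6)*(x^2 − 5*x + 21)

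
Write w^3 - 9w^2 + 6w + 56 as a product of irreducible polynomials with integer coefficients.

Testing divisors of the constant over divisors of the leading coefficient, w = 4 is a root, giving the factor (w - 4) and quotient w^2 - 5w - 14.
The remaining quadratic factors as (w + 2)(w - 7).

(w + 2)(w - 4)(w - 7)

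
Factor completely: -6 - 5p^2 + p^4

Substitute u = p^2 to get a quadratic in u, then factor.
p^2 - 6 is irreducible over ℤ (6 is not a perfect square).
p^2 + 1 is irreducible over ℤ (sum of squares).

(p^2 + 1)(p^2 - 6)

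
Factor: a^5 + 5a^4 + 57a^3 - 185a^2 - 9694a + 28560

Trying the rational-root candidates, a = 3 is a root, so (a - 3) is a factor; dividing leaves a^4 + 8a^3 + 81a^2 + 58a - 9520.
Continuing, a = 7 is a root, so (a - 7) divides it; the quotient is a^3 + 15a^2 + 186a + 1360.
Continuing, a = -10 is a root, so (a + 10) is a factor; dividing leaves a^2 + 5a + 136.
The quadratic a^2 + 5a + 136 has discriminant -519 < 0 and is irreducible over ℤ.

(a + 10)(a - 3)(a - 7)(a^2 + 5a + 136)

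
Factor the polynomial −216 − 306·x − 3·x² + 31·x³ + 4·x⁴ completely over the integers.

By the rational root theorem, x = −4 is a root, so (x + 4) is a factor; dividing leaves 4·x³ + 15·x² − 63·x − 54.
Then x = −6 is a root, so (x + 6) divides it; the quotient is 4·x² − 9·x − 9.
The remaining quadratic factors as (x − 3)(4·x + 3).

(4·x + 3)·(x + 4)·(x + 6)·(x − 3)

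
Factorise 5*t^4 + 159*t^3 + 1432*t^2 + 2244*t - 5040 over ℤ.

Trying the rational-root candidates, t = -14 is a root, giving the factor (t + 14) and quotient 5*t^3 + 89*t^2 + 186*t - 360.
Continuing, t = 6/5 is a root, giving the factor (5*t - 6) and quotient t^2 + 19*t + 60.
The remaining quadratic factors as (t + 15)(t + 4).

(5*t - 6)*(t + 14)*(t + 15)*(t + 4)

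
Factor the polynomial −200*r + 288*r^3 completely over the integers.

Factor out 8*r, leaving 36*r^2 − 25, which is a difference of two squares.

8*r*(6*r + 5)*(6*r − 5)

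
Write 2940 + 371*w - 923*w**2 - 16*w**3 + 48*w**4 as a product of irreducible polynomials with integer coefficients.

(3*w - 7)*(4*w + 7)*(4*w - 15)*(w + 4)

Testing divisors of the constant over divisors of the leading coefficient, w = -7/4 is a root, so (4*w + 7) is a factor; dividing leaves 12*w**3 - 25*w**2 - 187*w + 420.
Next, w = -4 is a root, so (w + 4) divides it; the quotient is 12*w**2 - 73*w + 105.
The remaining quadratic factors as (4*w - 15)(3*w - 7).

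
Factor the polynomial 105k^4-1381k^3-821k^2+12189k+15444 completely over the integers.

(3k-11)(5k+9)(7k+12)(k-13)

Testing divisors of the constant over divisors of the leading coefficient, k = -9/5 is a root, so (5k+9) divides it; the quotient is 21k^3-314k^2+401k+1716.
Continuing, k = 11/3 is a root, giving the factor (3k-11) and quotient 7k^2-79k-156.
The remaining quadratic factors as (k-13)(7k+12).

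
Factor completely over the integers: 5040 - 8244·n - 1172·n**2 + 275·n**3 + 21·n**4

By the rational root theorem, n = -15 is a root, so (n + 15) is a factor; dividing leaves 21·n**3 - 40·n**2 - 572·n + 336.
Continuing, n = 4/7 is a root, so (7·n - 4) is a factor; dividing leaves 3·n**2 - 4·n - 84.
The remaining quadratic factors as (3·n + 14)(n - 6).

(3·n + 14)·(7·n - 4)·(n + 15)·(n - 6)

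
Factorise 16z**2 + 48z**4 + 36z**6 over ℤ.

4z**2(3z**2 + 2)**2

Every term has a factor of 4z**2; factoring it out leaves 9z**4 + 12z**2 + 4.
Recognize a perfect-square trinomial with the parts 3z**2 and 2.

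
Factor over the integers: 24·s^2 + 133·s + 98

(3·s + 14)·(8·s + 7)

Need a pair with product 24·98 = 2352 and sum 133: that's 112 and 21.
Split the middle term: 24·s^2 + 112·s + 21·s + 98 = 8·s·(3·s + 14) + 7·(3·s + 14).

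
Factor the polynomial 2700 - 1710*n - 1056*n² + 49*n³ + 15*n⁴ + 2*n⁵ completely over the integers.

(2*n + 5)*(n - 1)*(n - 6)*(n² + 12*n + 90)

By the rational root theorem, n = 6 is a root, so (n - 6) divides it; the quotient is 2*n⁴ + 27*n³ + 211*n² + 210*n - 450.
Then n = 1 is a root, giving the factor (n - 1) and quotient 2*n³ + 29*n² + 240*n + 450.
Continuing, n = -5/2 is a root, so (2*n + 5) is a factor; dividing leaves n² + 12*n + 90.
The quadratic n² + 12*n + 90 has discriminant -216 < 0 and is irreducible over ℤ.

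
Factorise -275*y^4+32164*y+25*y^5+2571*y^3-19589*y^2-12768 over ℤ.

(5*y-3)*(5*y-7)*(y-8)*(y^2-y+76)

Among the possible rational roots, y = 3/5 is a root, giving the factor (5*y-3) and quotient 5*y^4-52*y^3+483*y^2-3628*y+4256.
Next, y = 7/5 is a root, so (5*y-7) divides it; the quotient is y^3-9*y^2+84*y-608.
Continuing, y = 8 is a root, so (y-8) is a factor; dividing leaves y^2-y+76.
The quadratic y^2-y+76 has discriminant -303 < 0 and is irreducible over ℤ.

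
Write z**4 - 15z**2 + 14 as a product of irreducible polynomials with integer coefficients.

Substitute u = z**2 to get a quadratic in u, then factor.
z**2 - 1 is a difference of squares.
z**2 - 14 is irreducible over ℤ (14 is not a perfect square).

(z + 1)(z - 1)(z**2 - 14)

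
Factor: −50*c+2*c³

2*c*(c+5)*(c−5)

Every term has a factor of 2*c. Then c²−25 = (c)² − (5)².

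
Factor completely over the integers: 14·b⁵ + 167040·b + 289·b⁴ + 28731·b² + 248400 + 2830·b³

By the rational root theorem, b = -15/7 is a root, giving the factor (7·b + 15) and quotient 2·b⁴ + 37·b³ + 325·b² + 3408·b + 16560.
Next, b = -12 is a root, so (b + 12) is a factor; dividing leaves 2·b³ + 13·b² + 169·b + 1380.
Continuing, b = -15/2 is a root, so (2·b + 15) is a factor; dividing leaves b² - b + 92.
The quadratic b² - b + 92 has discriminant -367 < 0 and is irreducible over ℤ.

(2·b + 15)·(7·b + 15)·(b + 12)·(b² - b + 92)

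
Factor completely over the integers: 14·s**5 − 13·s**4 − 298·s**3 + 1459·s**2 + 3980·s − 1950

(2·s + 5)·(7·s − 3)·(s + 5)·(s**2 − 8·s + 26)

Testing divisors of the constant over divisors of the leading coefficient, s = −5/2 is a root, giving the factor (2·s + 5) and quotient 7·s**4 − 24·s**3 − 89·s**2 + 952·s − 390.
Continuing, s = −5 is a root, so (s + 5) is a factor; dividing leaves 7·s**3 − 59·s**2 + 206·s − 78.
Continuing, s = 3/7 is a root, so (7·s − 3) is a factor; dividing leaves s**2 − 8·s + 26.
The quadratic s**2 − 8·s + 26 has discriminant −40 < 0 and is irreducible over ℤ.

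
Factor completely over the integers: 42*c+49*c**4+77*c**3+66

Group as (49*c**4+42*c) + (77*c**3+66) = 7*c*(7*c**3+6) + 11*(7*c**3+6).
Both groups share the factor (7*c**3+6).

(7*c+11)*(7*c**3+6)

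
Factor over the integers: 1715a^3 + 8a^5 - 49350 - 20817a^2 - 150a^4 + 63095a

(2a - 5)(4a - 5)(a - 14)(a^2 - a + 141)

Among the possible rational roots, a = 14 is a root, so (a - 14) divides it; the quotient is 8a^4 - 38a^3 + 1183a^2 - 4255a + 3525.
Continuing, a = 5/2 is a root, so (2a - 5) is a factor; dividing leaves 4a^3 - 9a^2 + 569a - 705.
Then a = 5/4 is a root, so (4a - 5) is a factor; dividing leaves a^2 - a + 141.
The quadratic a^2 - a + 141 has discriminant -563 < 0 and is irreducible over ℤ.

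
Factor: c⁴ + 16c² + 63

(c² + 7)(c² + 9)

Substitute u = c² to get a quadratic in u, then factor.
c² + 9 is irreducible over ℤ (sum of squares).
c² + 7 is irreducible over ℤ (always positive, so no real roots).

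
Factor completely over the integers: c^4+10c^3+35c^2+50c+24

By the rational root theorem, c = -2 is a root, so (c+2) is a factor; dividing leaves c^3+8c^2+19c+12.
Next, c = -4 is a root, so (c+4) is a factor; dividing leaves c^2+4c+3.
The remaining quadratic factors as (c+1)(c+3).

(c+1)(c+2)(c+3)(c+4)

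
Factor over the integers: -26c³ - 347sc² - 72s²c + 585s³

Group: 3s(195s² - 154sc - 13c²) + 2c(195s² - 154sc - 13c²); both groups contain (195s² - 154sc - 13c²), so (3s + 2c) is a factor with cofactor 195s² - 154sc - 13c².
The cofactor groups again: 195s² - 154sc - 13c² = 13s(15s - 13c) + c(15s - 13c); both groups contain (15s - 13c), giving (13s + c)(15s - 13c).

(15s - 13c)(3s + 2c)(13s + c)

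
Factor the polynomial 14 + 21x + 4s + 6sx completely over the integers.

Group as (6sx + 4s) + (21x + 14) = 2s(3x + 2) + 7(3x + 2).
Both groups share the factor (3x + 2).

(2s + 7)(3x + 2)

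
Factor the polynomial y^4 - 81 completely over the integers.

(y + 3)(y - 3)(y^2 + 9)

Write as (y^2)² − (9)², then factor y^2 - 9 once more.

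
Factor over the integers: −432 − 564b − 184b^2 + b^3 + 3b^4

(3b + 4)(b + 2)(b + 6)(b − 9)

Trying the rational-root candidates, b = −6 is a root, giving the factor (b + 6) and quotient 3b^3 − 17b^2 − 82b − 72.
Then b = −2 is a root, so (b + 2) divides it; the quotient is 3b^2 − 23b − 36.
The remaining quadratic factors as (3b + 4)(b − 9).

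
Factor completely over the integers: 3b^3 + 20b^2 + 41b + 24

(3b + 8)(b + 1)(b + 3)

Among the possible rational roots, b = -3 is a root, giving the factor (b + 3) and quotient 3b^2 + 11b + 8.
The remaining quadratic factors as (b + 1)(3b + 8).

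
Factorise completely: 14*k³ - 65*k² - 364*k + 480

Testing divisors of the constant over divisors of the leading coefficient, k = 8/7 is a root, so (7*k - 8) is a factor; dividing leaves 2*k² - 7*k - 60.
The remaining quadratic factors as (k + 4)(2*k - 15).

(2*k - 15)*(7*k - 8)*(k + 4)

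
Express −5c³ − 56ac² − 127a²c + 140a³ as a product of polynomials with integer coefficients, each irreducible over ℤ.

(4a − 5c)(5a + c)(7a + c)

Group: 5a(28a² − 31ac − 5c²) + c(28a² − 31ac − 5c²); both groups contain (28a² − 31ac − 5c²), so (5a + c) is a factor with cofactor 28a² − 31ac − 5c².
The cofactor groups again: 28a² − 31ac − 5c² = 7a(4a − 5c) + c(4a − 5c); both groups contain (4a − 5c), giving (7a + c)(4a − 5c).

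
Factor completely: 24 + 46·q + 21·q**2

Need a pair with product 21·24 = 504 and sum 46: that's 18 and 28.
Split the middle term: 21·q**2 + 18·q + 28·q + 24 = 3·q·(7·q + 6) + 4·(7·q + 6).

(3·q + 4)·(7·q + 6)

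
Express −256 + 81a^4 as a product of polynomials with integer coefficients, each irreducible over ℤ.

Write as (9a^2)² − (16)², then factor 9a^2 − 16 once more.

(3a + 4)(3a − 4)(9a^2 + 16)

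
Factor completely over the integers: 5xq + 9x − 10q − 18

Group as (5xq + 9x) + (−10q − 18) = x(5q + 9) − 2(5q + 9).
Both groups share the factor (5q + 9).

(5q + 9)(x − 2)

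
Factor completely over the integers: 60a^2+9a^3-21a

Pull out the common factor 3a, then factor the remaining trinomial.

3a(3a-1)(a+7)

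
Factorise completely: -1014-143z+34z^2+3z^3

(3z+13)(z+13)(z-6)

Among the possible rational roots, z = 6 is a root, so (z-6) is a factor; dividing leaves 3z^2+52z+169.
The remaining quadratic factors as (3z+13)(z+13).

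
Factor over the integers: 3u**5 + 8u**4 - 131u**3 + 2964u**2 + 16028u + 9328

By the rational root theorem, u = -4 is a root, giving the factor (u + 4) and quotient 3u**4 - 4u**3 - 115u**2 + 3424u + 2332.
Then u = -2/3 is a root, giving the factor (3u + 2) and quotient u**3 - 2u**2 - 37u + 1166.
Then u = -11 is a root, giving the factor (u + 11) and quotient u**2 - 13u + 106.
The quadratic u**2 - 13u + 106 has discriminant -255 < 0 and is irreducible over ℤ.

(3u + 2)(u + 11)(u + 4)(u**2 - 13u + 106)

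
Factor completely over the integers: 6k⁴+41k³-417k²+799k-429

Trying the rational-root candidates, k = 1 is a root, so (k-1) divides it; the quotient is 6k³+47k²-370k+429.
Then k = 3/2 is a root, so (2k-3) is a factor; dividing leaves 3k²+28k-143.
The remaining quadratic factors as (k+13)(3k-11).

(2k-3)(3k-11)(k+13)(k-1)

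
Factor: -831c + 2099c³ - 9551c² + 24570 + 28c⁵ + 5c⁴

Among the possible rational roots, c = 9/4 is a root, so (4c - 9) is a factor; dividing leaves 7c⁴ + 17c³ + 563c² - 1121c - 2730.
Then c = -10/7 is a root, so (7c + 10) divides it; the quotient is c³ + c² + 79c - 273.
Then c = 3 is a root, so (c - 3) is a factor; dividing leaves c² + 4c + 91.
The quadratic c² + 4c + 91 has discriminant -348 < 0 and is irreducible over ℤ.

(4c - 9)(7c + 10)(c - 3)(c² + 4c + 91)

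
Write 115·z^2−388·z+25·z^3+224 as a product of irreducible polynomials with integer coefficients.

Among the possible rational roots, z = 8/5 is a root, giving the factor (5·z−8) and quotient 5·z^2+31·z−28.
The remaining quadratic factors as (5·z−4)(z+7).

(5·z−4)·(5·z−8)·(z+7)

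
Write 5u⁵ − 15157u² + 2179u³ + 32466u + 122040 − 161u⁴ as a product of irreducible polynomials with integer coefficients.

(5u + 9)(u − 10)(u − 12)(u² − 12u + 113)

By the rational root theorem, u = −9/5 is a root, so (5u + 9) is a factor; dividing leaves u⁴ − 34u³ + 497u² − 3926u + 13560.
Then u = 12 is a root, so (u − 12) divides it; the quotient is u³ − 22u² + 233u − 1130.
Continuing, u = 10 is a root, so (u − 10) is a factor; dividing leaves u² − 12u + 113.
The quadratic u² − 12u + 113 has discriminant −308 < 0 and is irreducible over ℤ.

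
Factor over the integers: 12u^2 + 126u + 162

6(2u + 3)(u + 9)

Pull out the common factor 6, then factor the remaining trinomial.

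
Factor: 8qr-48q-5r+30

(8q-5)(r-6)

Group as (8qr-48q) + (-5r+30) = 8q(r-6) - 5(r-6).
Both groups share the factor (r-6).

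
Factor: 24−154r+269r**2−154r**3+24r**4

(2r−3)(3r−2)(4r−1)(r−4)

Testing divisors of the constant over divisors of the leading coefficient, r = 3/2 is a root, so (2r−3) divides it; the quotient is 12r**3−59r**2+46r−8.
Next, r = 1/4 is a root, so (4r−1) is a factor; dividing leaves 3r**2−14r+8.
The remaining quadratic factors as (r−4)(3r−2).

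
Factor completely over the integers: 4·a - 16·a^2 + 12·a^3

4·a·(3·a - 1)·(a - 1)

Pull out the common factor 4·a, then factor the remaining trinomial.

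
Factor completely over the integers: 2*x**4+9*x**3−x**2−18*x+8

(2*x−1)*(x+2)*(x+4)*(x−1)

Trying the rational-root candidates, x = 1 is a root, giving the factor (x−1) and quotient 2*x**3+11*x**2+10*x−8.
Then x = 1/2 is a root, giving the factor (2*x−1) and quotient x**2+6*x+8.
The remaining quadratic factors as (x+4)(x+2).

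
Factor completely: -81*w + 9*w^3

Every term has a factor of 9*w. Then w^2 - 9 = (w)² − (3)².

9*w*(w + 3)*(w - 3)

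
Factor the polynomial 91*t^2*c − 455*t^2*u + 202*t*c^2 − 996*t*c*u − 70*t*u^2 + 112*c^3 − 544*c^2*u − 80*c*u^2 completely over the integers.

Group: 7*t*(13*t*c − 65*t*u + 14*c^2 − 68*c*u − 10*u^2) + 8*c*(13*t*c − 65*t*u + 14*c^2 − 68*c*u − 10*u^2); both groups contain (13*t*c − 65*t*u + 14*c^2 − 68*c*u − 10*u^2), so (7*t + 8*c) is a factor with cofactor 13*t*c − 65*t*u + 14*c^2 − 68*c*u − 10*u^2.
The cofactor groups again: 13*t*c − 65*t*u + 14*c^2 − 68*c*u − 10*u^2 = c*(13*t + 14*c + 2*u) − 5*u*(13*t + 14*c + 2*u); both groups contain (13*t + 14*c + 2*u), giving (c − 5*u)*(13*t + 14*c + 2*u).

(13*t + 14*c + 2*u)*(7*t + 8*c)*(c − 5*u)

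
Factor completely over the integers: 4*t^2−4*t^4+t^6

Every term has a factor of t^2; factoring it out leaves t^4−4*t^2+4.
Recognize a perfect-square trinomial with the parts t^2 and 2.

t^2*(t^2−2)^2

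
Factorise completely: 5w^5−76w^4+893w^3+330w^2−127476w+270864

(5w−11)(w+9)(w−12)(w^2−10w+228)

By the rational root theorem, w = 12 is a root, so (w−12) is a factor; dividing leaves 5w^4−16w^3+701w^2+8742w−22572.
Next, w = −9 is a root, so (w+9) is a factor; dividing leaves 5w^3−61w^2+1250w−2508.
Next, w = 11/5 is a root, so (5w−11) is a factor; dividing leaves w^2−10w+228.
The quadratic w^2−10w+228 has discriminant −812 < 0 and is irreducible over ℤ.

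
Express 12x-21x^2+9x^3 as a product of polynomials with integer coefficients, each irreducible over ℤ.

Pull out the common factor 3x, then factor the remaining trinomial.

3x(3x-4)(x-1)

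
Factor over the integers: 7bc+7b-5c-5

(7b-5)(c+1)

Group as (7bc+7b) + (-5c-5) = 7b(c+1) - 5(c+1).
Both groups share the factor (c+1).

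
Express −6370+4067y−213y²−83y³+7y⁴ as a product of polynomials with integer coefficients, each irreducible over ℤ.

Trying the rational-root candidates, y = −7 is a root, so (y+7) is a factor; dividing leaves 7y³−132y²+711y−910.
Then y = 13/7 is a root, giving the factor (7y−13) and quotient y²−17y+70.
The remaining quadratic factors as (y−10)(y−7).

(7y−13)(y+7)(y−10)(y−7)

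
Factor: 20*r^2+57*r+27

(4*r+9)*(5*r+3)

Need a pair with product 20·27 = 540 and sum 57: that's 45 and 12.
Split the middle term: 20*r^2+45*r + 12*r+27 = 5*r*(4*r+9) + 3*(4*r+9).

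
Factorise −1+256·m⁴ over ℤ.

(4·m+1)·(4·m−1)·(16·m²+1)

Difference of squares twice: with A = 4·m and B = 1, A⁴ − B⁴ = (A² − B²)(A² + B²), and A² − B² factors again.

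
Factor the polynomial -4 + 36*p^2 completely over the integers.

Factor out 4, leaving 9*p^2 - 1, which is a difference of two squares.

4*(3*p + 1)*(3*p - 1)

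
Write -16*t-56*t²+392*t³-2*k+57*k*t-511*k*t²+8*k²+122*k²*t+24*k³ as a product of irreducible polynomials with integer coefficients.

Group: 6*k*(4*k²+25*k*t+2*k-56*t²+16*t) + (-7*t-1)*(4*k²+25*k*t+2*k-56*t²+16*t); both groups contain (4*k²+25*k*t+2*k-56*t²+16*t), so (6*k-7*t-1) is a factor with cofactor 4*k²+25*k*t+2*k-56*t²+16*t.
The cofactor groups again: 4*k²+25*k*t+2*k-56*t²+16*t = 4*k*(k+8*t) + (-7*t+2)*(k+8*t); both groups contain (k+8*t), giving (4*k-7*t+2)*(k+8*t).

(4*k-7*t+2)*(6*k-7*t-1)*(k+8*t)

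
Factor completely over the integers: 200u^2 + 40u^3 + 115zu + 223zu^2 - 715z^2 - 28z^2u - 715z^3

Group: 11z(-65z^2 + 27zu - 65z + 8u^2 + 40u) + 5u(-65z^2 + 27zu - 65z + 8u^2 + 40u); both groups contain (-65z^2 + 27zu - 65z + 8u^2 + 40u), so (11z + 5u) is a factor with cofactor -65z^2 + 27zu - 65z + 8u^2 + 40u.
The cofactor groups again: -65z^2 + 27zu - 65z + 8u^2 + 40u = -13z(5z + u + 5) + 8u(5z + u + 5); both groups contain (5z + u + 5), giving -(13z - 8u)(5z + u + 5).

-(13z - 8u)(11z + 5u)(5z + u + 5)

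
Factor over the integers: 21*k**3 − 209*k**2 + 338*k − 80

(3*k − 5)*(7*k − 2)*(k − 8)

By the rational root theorem, k = 2/7 is a root, so (7*k − 2) divides it; the quotient is 3*k**2 − 29*k + 40.
The remaining quadratic factors as (3*k − 5)(k − 8).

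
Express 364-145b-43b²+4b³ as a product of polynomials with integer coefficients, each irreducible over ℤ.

(4b-7)(b+4)(b-13)

Among the possible rational roots, b = 13 is a root, so (b-13) is a factor; dividing leaves 4b²+9b-28.
The remaining quadratic factors as (4b-7)(b+4).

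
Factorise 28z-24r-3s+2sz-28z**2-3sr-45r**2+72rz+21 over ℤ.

Group: -3r(s+15r-14z-7) + (2z-3)(s+15r-14z-7); both groups contain (s+15r-14z-7).

-(s+15r-14z-7)(3r-2z+3)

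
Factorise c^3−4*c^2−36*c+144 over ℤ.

Trying the rational-root candidates, c = −6 is a root, so (c+6) is a factor; dividing leaves c^2−10*c+24.
The remaining quadratic factors as (c−6)(c−4).

(c+6)*(c−4)*(c−6)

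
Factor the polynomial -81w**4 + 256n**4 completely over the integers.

(4n)⁴ − (3w)⁴ = ((4n)² − (3w)²)((4n)² + (3w)²); the first factor splits again, the second (16n**2 + 9w**2) is irreducible.

(4n + 3w)(4n - 3w)(16n**2 + 9w**2)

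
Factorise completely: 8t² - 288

Every term has a factor of 8. Then t² - 36 = (t)² − (6)².

8(t + 6)(t - 6)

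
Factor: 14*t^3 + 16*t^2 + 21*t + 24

(7*t + 8)*(2*t^2 + 3)

Group as (14*t^3 + 21*t) + (16*t^2 + 24) = 7*t*(2*t^2 + 3) + 8*(2*t^2 + 3).
Both groups share the factor (2*t^2 + 3).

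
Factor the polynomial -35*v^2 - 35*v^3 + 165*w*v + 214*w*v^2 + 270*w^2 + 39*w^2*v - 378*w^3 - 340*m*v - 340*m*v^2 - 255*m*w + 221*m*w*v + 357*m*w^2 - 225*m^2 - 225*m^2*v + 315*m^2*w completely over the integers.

Group: 9*m*(35*m*w - 25*m*v - 25*m + 63*w^2 + 4*w*v - 45*w - 35*v^2 - 35*v) + (-6*w + v)*(35*m*w - 25*m*v - 25*m + 63*w^2 + 4*w*v - 45*w - 35*v^2 - 35*v); both groups contain (35*m*w - 25*m*v - 25*m + 63*w^2 + 4*w*v - 45*w - 35*v^2 - 35*v), so (9*m - 6*w + v) is a factor with cofactor 35*m*w - 25*m*v - 25*m + 63*w^2 + 4*w*v - 45*w - 35*v^2 - 35*v.
The cofactor groups again: 35*m*w - 25*m*v - 25*m + 63*w^2 + 4*w*v - 45*w - 35*v^2 - 35*v = 7*w*(5*m + 9*w + 7*v) + (-5*v - 5)*(5*m + 9*w + 7*v); both groups contain (5*m + 9*w + 7*v), giving (7*w - 5*v - 5)*(5*m + 9*w + 7*v).

(7*w - 5*v - 5)*(5*m + 9*w + 7*v)*(9*m - 6*w + v)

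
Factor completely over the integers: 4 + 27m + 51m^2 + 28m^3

By the rational root theorem, m = -1 is a root, giving the factor (m + 1) and quotient 28m^2 + 23m + 4.
The remaining quadratic factors as (7m + 4)(4m + 1).

(4m + 1)(7m + 4)(m + 1)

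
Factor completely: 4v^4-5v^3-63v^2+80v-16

Trying the rational-root candidates, v = 1 is a root, so (v-1) is a factor; dividing leaves 4v^3-v^2-64v+16.
Next, v = 4 is a root, so (v-4) divides it; the quotient is 4v^2+15v-4.
The remaining quadratic factors as (4v-1)(v+4).

(4v-1)(v+4)(v-1)(v-4)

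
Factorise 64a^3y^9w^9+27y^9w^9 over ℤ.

w^9y^9(4a+3)(16a^2−12a+9)

Every term has a factor of y^9w^9; factoring it out leaves 64a^3+27.
Recognize a sum of cubes with the parts 3 and 4a.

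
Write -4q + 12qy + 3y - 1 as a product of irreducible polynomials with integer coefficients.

Group as (12qy - 4q) + (3y - 1) = 4q(3y - 1) + (3y - 1).
Both groups share the factor (3y - 1).

(3y - 1)(4q + 1)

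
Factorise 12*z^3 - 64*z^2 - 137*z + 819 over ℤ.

Testing divisors of the constant over divisors of the leading coefficient, z = -7/2 is a root, so (2*z + 7) is a factor; dividing leaves 6*z^2 - 53*z + 117.
The remaining quadratic factors as (3*z - 13)(2*z - 9).

(2*z + 7)*(2*z - 9)*(3*z - 13)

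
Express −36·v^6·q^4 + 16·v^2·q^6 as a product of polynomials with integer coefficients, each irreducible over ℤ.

−4·q^4·v^2·(3·v^2 − 2·q)·(3·v^2 + 2·q)

Every term has a factor of 4·v^2·q^4; factoring it out leaves −9·v^4 + 4·q^2.
Recognize a difference of squares with the parts 2·q and 3·v^2.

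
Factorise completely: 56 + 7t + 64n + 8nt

(8n + 7)(t + 8)

Group as (8nt + 64n) + (7t + 56) = 8n(t + 8) + 7(t + 8).
Both groups share the factor (t + 8).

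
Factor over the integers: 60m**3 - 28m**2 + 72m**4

4m**2(3m - 1)(6m + 7)

Pull out the common factor 4m**2, then factor the remaining trinomial.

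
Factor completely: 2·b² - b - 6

(2·b + 3)·(b - 2)

Need a pair with product 2·(-6) = -12 and sum -1: that's -4 and 3.
Split the middle term: 2·b² - 4·b + 3·b - 6 = 2·b·(b - 2) + 3·(b - 2).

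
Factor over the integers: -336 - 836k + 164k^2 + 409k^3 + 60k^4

Testing divisors of the constant over divisors of the leading coefficient, k = -7/4 is a root, so (4k + 7) is a factor; dividing leaves 15k^3 + 76k^2 - 92k - 48.
Continuing, k = -6 is a root, giving the factor (k + 6) and quotient 15k^2 - 14k - 8.
The remaining quadratic factors as (3k - 4)(5k + 2).

(3k - 4)(4k + 7)(5k + 2)(k + 6)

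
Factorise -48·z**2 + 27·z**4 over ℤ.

Factor out 3·z**2, leaving 9·z**2 - 16, which is a difference of two squares.

3·z**2·(3·z + 4)·(3·z - 4)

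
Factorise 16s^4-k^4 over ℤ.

(2s-k)(2s+k)(4s^2+k^2)

(2s)⁴ − (k)⁴ = ((2s)² − (k)²)((2s)² + (k)²); the first factor splits again, the second (4s^2+k^2) is irreducible.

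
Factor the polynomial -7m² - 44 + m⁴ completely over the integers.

(m² + 4)(m² - 11)

Substitute u = m² to get a quadratic in u, then factor.
m² - 11 is irreducible over ℤ (11 is not a perfect square).
m² + 4 is irreducible over ℤ (sum of squares).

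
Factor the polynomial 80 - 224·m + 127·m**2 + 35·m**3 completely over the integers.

By the rational root theorem, m = 4/7 is a root, so (7·m - 4) divides it; the quotient is 5·m**2 + 21·m - 20.
The remaining quadratic factors as (5·m - 4)(m + 5).

(5·m - 4)·(7·m - 4)·(m + 5)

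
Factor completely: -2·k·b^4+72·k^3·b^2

Factor out 2·k·b^2, leaving 36·k^2-b^2, which is a difference of two squares.

2·b^2·k·(6·k-b)·(6·k+b)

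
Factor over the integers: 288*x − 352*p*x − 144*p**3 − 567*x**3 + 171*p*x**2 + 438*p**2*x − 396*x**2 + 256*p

−(3*p − 9*x + 4)*(6*p − 7*x − 8)*(8*p + 9*x)

Group: 8*p*(−18*p**2 + 75*p*x − 63*x**2 − 44*x + 32) + 9*x*(−18*p**2 + 75*p*x − 63*x**2 − 44*x + 32); both groups contain (−18*p**2 + 75*p*x − 63*x**2 − 44*x + 32), so (8*p + 9*x) is a factor with cofactor −18*p**2 + 75*p*x − 63*x**2 − 44*x + 32.
The cofactor groups again: −18*p**2 + 75*p*x − 63*x**2 − 44*x + 32 = −3*p*(6*p − 7*x − 8) + (9*x − 4)*(6*p − 7*x − 8); both groups contain (6*p − 7*x − 8), giving −(3*p − 9*x + 4)*(6*p − 7*x − 8).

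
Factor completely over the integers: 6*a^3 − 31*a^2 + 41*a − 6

Testing divisors of the constant over divisors of the leading coefficient, a = 2 is a root, so (a − 2) is a factor; dividing leaves 6*a^2 − 19*a + 3.
The remaining quadratic factors as (a − 3)(6*a − 1).

(6*a − 1)*(a − 2)*(a − 3)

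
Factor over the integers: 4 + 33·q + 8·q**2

(8·q + 1)·(q + 4)

Need a pair with product 8·4 = 32 and sum 33: that's 1 and 32.
Split the middle term: 8·q**2 + q + 32·q + 4 = q·(8·q + 1) + 4·(8·q + 1).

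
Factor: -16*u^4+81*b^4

Difference of squares twice: with A = 3*b and B = 2*u, A⁴ − B⁴ = (A² − B²)(A² + B²), and A² − B² factors again.

(3*b+2*u)*(3*b-2*u)*(9*b^2+4*u^2)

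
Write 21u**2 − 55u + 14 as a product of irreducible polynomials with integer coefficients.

Need a pair with product 21·14 = 294 and sum −55: that's −6 and −49.
Split the middle term: 21u**2 − 6u − 49u + 14 = 3u(7u − 2) − 7(7u − 2).

(3u − 7)(7u − 2)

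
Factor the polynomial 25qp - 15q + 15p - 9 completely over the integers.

Group as (25qp - 15q) + (15p - 9) = 5q(5p - 3) + 3(5p - 3).
Both groups share the factor (5p - 3).

(5p - 3)(5q + 3)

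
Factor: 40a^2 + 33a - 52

Need a pair with product 40·(-52) = -2080 and sum 33: that's 65 and -32.
Split the middle term: 40a^2 + 65a - 32a - 52 = 5a(8a + 13) - 4(8a + 13).

(5a - 4)(8a + 13)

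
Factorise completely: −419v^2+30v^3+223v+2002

(5v−14)(6v+11)(v−13)

By the rational root theorem, v = −11/6 is a root, so (6v+11) is a factor; dividing leaves 5v^2−79v+182.
The remaining quadratic factors as (v−13)(5v−14).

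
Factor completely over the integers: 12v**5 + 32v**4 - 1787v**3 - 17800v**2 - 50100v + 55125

(2v + 15)(6v - 5)(v - 15)(v**2 + 11v + 49)

Among the possible rational roots, v = -15/2 is a root, so (2v + 15) is a factor; dividing leaves 6v**4 - 29v**3 - 676v**2 - 3830v + 3675.
Continuing, v = 5/6 is a root, so (6v - 5) is a factor; dividing leaves v**3 - 4v**2 - 116v - 735.
Continuing, v = 15 is a root, giving the factor (v - 15) and quotient v**2 + 11v + 49.
The quadratic v**2 + 11v + 49 has discriminant -75 < 0 and is irreducible over ℤ.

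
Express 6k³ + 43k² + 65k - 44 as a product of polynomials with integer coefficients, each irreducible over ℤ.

(2k - 1)(3k + 11)(k + 4)

By the rational root theorem, k = -11/3 is a root, so (3k + 11) divides it; the quotient is 2k² + 7k - 4.
The remaining quadratic factors as (k + 4)(2k - 1).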